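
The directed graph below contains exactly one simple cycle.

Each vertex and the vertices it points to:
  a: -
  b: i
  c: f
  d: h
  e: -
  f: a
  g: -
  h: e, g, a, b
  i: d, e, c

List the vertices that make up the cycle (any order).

b, d, h, i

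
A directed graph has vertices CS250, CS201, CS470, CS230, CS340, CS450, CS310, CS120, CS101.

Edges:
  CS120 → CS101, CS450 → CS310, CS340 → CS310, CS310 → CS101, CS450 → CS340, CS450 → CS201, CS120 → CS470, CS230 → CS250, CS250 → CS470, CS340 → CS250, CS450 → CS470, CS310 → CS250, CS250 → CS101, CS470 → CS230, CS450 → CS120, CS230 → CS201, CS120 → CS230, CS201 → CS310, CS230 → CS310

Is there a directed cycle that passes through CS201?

CS201 is on a cycle iff CS201 can reach itself via ≥1 edge.
CS201 → CS310 → CS250 → CS470 → CS230 → CS201 — yes.

Yes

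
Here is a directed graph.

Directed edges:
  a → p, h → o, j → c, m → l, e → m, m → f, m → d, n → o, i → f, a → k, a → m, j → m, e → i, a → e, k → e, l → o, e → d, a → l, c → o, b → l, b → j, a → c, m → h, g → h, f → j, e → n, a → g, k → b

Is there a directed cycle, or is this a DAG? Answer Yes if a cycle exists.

DFS with white/gray/black marking, starting from n:
n gray
  o gray
  o black
n black
a gray
  e gray
    e→n: n black — skip
    d gray
    d black
    i gray
      f gray
        j gray
          m gray
            m→f: f is gray → back edge
Back edge found, so a cycle exists: f → j → m → f.

Yes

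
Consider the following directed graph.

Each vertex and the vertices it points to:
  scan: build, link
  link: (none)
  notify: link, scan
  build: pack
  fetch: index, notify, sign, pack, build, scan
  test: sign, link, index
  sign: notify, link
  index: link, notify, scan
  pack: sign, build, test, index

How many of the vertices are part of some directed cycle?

A vertex is on a directed cycle iff it belongs to a strongly connected component of size ≥ 2 (or has a self-loop).
The vertices on cycles are {pack, scan, sign, test, build, index, notify} — 7 in total.

7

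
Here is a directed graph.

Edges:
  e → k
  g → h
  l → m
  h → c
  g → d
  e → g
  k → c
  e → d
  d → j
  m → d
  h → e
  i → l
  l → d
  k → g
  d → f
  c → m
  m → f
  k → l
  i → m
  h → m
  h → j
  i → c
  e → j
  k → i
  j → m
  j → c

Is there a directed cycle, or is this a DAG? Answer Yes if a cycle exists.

Yes

DFS with white/gray/black marking, starting from j:
j gray
  c gray
    m gray
      f gray
      f black
      d gray
        d→j: j is gray → back edge
Back edge found, so a cycle exists: j → c → m → d → j.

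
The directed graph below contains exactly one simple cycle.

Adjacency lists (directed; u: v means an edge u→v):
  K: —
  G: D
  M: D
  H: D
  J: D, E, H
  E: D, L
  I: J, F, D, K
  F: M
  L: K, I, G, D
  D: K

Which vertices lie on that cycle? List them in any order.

DFS with gray/black marking from L:
L gray
  K gray
  K black
  I gray
    J gray
      D gray
        D→K: K black — skip
      D black
      E gray
        E→D: D black — skip
        E→L: L is gray → back edge
Back edge closes the cycle L → I → J → E → L; its vertices are {E, I, J, L}.

E, I, J, L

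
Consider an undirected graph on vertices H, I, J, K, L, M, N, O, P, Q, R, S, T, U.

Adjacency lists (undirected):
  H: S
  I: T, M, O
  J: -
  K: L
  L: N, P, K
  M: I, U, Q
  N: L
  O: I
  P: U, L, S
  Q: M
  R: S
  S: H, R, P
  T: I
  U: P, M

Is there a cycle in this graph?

No

DFS, tracking each vertex's parent; an edge to a visited non-parent vertex closes a cycle.
Start from K:
visit K (parent –)
  visit L (parent K)
    visit N (parent L)
      N–L: parent, skip
    visit P (parent L)
      visit U (parent P)
        U–P: parent, skip
        visit M (parent U)
          visit I (parent M)
            visit T (parent I)
              T–I: parent, skip
            I–M: parent, skip
            visit O (parent I)
              O–I: parent, skip
          M–U: parent, skip
          visit Q (parent M)
            Q–M: parent, skip
      P–L: parent, skip
      visit S (parent P)
        visit H (parent S)
          H–S: parent, skip
        visit R (parent S)
          R–S: parent, skip
        S–P: parent, skip
    L–K: parent, skip
visit J (parent –)
No non-parent visited neighbor found — the graph is a forest.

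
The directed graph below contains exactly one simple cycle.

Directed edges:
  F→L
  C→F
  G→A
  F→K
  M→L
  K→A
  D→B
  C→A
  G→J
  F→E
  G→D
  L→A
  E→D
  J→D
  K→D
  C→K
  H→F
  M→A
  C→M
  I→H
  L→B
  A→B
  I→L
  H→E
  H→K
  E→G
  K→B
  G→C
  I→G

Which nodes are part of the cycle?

C, E, F, G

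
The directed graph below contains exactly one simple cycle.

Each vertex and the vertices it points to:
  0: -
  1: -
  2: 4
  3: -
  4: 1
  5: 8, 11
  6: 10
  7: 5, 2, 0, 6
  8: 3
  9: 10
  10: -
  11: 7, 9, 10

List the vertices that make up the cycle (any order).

5, 7, 11

DFS with gray/black marking from 7:
7 gray
  5 gray
    8 gray
      3 gray
      3 black
    8 black
    11 gray
      11→7: 7 is gray → back edge
Back edge closes the cycle 7 → 5 → 11 → 7; its vertices are {5, 7, 11}.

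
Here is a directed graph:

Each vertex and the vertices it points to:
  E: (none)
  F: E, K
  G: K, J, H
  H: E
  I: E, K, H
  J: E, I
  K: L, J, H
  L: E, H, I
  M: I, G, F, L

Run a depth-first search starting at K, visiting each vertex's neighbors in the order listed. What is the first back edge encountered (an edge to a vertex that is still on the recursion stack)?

I->K

DFS from K (visiting each vertex's neighbors in the order listed); mark gray on enter, black on exit:
K gray
  L gray
    E gray
    E black
    H gray
      H→E: E black — skip
    H black
    I gray
      I→E: E black — skip
      I→K: K is gray → back edge
First back edge: I → K.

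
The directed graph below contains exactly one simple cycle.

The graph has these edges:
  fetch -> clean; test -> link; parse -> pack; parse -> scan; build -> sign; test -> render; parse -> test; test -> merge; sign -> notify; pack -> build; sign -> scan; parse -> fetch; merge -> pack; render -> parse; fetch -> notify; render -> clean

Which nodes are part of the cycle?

test, parse, render

DFS with gray/black marking from render:
render gray
  parse gray
    fetch gray
      notify gray
      notify black
      clean gray
      clean black
    fetch black
    scan gray
    scan black
    test gray
      link gray
      link black
      test→render: render is gray → back edge
Back edge closes the cycle render → parse → test → render; its vertices are {test, parse, render}.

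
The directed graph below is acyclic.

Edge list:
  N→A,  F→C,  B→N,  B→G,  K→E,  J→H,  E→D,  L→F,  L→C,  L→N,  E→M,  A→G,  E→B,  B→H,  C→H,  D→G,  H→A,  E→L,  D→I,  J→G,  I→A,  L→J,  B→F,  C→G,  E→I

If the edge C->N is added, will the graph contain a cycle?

Adding C→N creates a cycle iff N can already reach C.
Explore from N: no path reaches C. The graph stays acyclic.

No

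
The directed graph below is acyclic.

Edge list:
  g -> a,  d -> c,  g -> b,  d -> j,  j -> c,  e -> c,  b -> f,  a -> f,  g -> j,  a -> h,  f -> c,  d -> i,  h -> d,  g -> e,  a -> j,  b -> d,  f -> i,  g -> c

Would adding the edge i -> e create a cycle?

Adding i→e creates a cycle iff e can already reach i.
Explore from e: no path reaches i. The graph stays acyclic.

No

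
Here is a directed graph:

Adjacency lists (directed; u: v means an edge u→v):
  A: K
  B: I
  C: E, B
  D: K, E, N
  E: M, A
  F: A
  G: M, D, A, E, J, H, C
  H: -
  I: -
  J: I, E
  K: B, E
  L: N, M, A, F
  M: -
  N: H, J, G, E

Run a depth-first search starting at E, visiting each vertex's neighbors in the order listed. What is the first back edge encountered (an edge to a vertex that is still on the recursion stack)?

K→E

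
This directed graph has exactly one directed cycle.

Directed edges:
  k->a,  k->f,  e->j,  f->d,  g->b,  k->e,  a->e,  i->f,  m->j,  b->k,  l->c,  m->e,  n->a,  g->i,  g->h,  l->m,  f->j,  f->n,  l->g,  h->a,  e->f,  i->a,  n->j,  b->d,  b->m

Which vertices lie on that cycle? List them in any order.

a, e, f, n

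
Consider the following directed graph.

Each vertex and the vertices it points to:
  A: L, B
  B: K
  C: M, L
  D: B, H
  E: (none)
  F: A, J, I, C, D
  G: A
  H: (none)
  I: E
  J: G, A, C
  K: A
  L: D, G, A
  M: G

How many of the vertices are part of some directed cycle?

6

A vertex is on a directed cycle iff it belongs to a strongly connected component of size ≥ 2 (or has a self-loop).
The vertices on cycles are {A, B, D, G, K, L} — 6 in total.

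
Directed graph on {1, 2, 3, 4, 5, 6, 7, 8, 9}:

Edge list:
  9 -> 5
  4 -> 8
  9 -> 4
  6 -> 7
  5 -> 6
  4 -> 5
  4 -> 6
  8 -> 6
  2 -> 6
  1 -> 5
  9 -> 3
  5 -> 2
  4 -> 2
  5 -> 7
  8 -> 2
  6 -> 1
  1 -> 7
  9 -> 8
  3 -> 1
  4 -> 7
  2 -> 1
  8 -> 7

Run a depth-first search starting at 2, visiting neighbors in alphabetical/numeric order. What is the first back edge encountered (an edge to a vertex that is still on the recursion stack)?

5→2

DFS from 2 (visiting neighbors in alphabetical/numeric order); mark gray on enter, black on exit:
2 gray
  1 gray
    5 gray
      5→2: 2 is gray → back edge
First back edge: 5 → 2.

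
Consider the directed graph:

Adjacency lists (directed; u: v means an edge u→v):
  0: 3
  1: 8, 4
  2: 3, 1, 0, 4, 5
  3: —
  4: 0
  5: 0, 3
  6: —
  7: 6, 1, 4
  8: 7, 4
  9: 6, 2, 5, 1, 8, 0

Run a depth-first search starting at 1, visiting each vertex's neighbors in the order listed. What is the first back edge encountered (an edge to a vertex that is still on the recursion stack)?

7->1

DFS from 1 (visiting each vertex's neighbors in the order listed); mark gray on enter, black on exit:
1 gray
  8 gray
    7 gray
      6 gray
      6 black
      7→1: 1 is gray → back edge
First back edge: 7 → 1.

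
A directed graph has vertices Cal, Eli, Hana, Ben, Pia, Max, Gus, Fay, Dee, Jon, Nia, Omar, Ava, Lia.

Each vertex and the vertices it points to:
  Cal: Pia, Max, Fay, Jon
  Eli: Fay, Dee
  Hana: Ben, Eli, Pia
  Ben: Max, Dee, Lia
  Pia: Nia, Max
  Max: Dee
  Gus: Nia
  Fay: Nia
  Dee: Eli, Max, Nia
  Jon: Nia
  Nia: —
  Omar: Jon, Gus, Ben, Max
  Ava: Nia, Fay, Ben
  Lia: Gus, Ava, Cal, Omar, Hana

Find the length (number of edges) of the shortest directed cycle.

2

For each vertex v, BFS finds the shortest path from v back to v.
The shortest such closed walk is Eli → Dee → Eli, length 2.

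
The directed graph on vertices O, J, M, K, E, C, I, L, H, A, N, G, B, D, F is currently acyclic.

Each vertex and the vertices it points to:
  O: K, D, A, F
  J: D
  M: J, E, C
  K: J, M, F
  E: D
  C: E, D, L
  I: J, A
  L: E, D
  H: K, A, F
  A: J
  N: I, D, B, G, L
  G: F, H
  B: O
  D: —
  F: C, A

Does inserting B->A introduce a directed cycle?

No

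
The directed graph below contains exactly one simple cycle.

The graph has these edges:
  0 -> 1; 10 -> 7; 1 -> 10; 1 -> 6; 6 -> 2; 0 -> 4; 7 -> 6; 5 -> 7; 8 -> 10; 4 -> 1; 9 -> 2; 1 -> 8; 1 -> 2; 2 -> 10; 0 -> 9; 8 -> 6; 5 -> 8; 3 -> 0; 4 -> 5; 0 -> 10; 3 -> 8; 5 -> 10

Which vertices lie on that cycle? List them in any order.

DFS with gray/black marking from 7:
7 gray
  6 gray
    2 gray
      10 gray
        10→7: 7 is gray → back edge
Back edge closes the cycle 7 → 6 → 2 → 10 → 7; its vertices are {2, 6, 7, 10}.

2, 6, 7, 10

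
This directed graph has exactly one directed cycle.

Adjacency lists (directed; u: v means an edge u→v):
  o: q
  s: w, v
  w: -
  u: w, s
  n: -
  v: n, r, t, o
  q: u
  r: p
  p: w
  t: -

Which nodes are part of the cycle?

DFS with gray/black marking from s:
s gray
  w gray
  w black
  v gray
    n gray
    n black
    r gray
      p gray
        p→w: w black — skip
      p black
    r black
    t gray
    t black
    o gray
      q gray
        u gray
          u→w: w black — skip
          u→s: s is gray → back edge
Back edge closes the cycle s → v → o → q → u → s; its vertices are {o, q, s, u, v}.

o, q, s, u, v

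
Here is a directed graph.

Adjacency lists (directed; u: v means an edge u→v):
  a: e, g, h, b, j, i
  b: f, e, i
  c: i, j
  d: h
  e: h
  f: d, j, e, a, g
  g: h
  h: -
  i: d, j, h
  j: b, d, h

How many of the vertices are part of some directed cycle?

A vertex is on a directed cycle iff it belongs to a strongly connected component of size ≥ 2 (or has a self-loop).
The vertices on cycles are {a, b, f, i, j} — 5 in total.

5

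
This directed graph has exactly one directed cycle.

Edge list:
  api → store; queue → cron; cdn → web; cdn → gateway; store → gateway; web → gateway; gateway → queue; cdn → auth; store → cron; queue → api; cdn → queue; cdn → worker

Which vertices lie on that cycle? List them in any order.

api, queue, store, gateway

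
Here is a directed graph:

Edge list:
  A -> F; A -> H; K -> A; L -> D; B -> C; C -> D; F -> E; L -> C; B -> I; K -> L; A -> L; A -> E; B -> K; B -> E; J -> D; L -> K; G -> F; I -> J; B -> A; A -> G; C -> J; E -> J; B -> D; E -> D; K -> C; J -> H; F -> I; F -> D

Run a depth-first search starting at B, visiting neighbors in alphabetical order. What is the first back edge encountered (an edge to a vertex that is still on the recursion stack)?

K→A

DFS from B (visiting neighbors in alphabetical order); mark gray on enter, black on exit:
B gray
  A gray
    E gray
      D gray
      D black
      J gray
        J→D: D black — skip
        H gray
        H black
      J black
    E black
    F gray
      F→D: D black — skip
      F→E: E black — skip
      I gray
        I→J: J black — skip
      I black
    F black
    G gray
      G→F: F black — skip
    G black
    A→H: H black — skip
    L gray
      C gray
        C→D: D black — skip
        C→J: J black — skip
      C black
      L→D: D black — skip
      K gray
        K→A: A is gray → back edge
First back edge: K → A.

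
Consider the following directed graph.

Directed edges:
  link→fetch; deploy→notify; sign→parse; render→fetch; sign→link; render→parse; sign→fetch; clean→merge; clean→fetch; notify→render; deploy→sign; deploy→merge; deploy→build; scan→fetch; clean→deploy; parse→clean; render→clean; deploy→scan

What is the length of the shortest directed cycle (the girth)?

4

For each vertex v, BFS finds the shortest path from v back to v.
The shortest such closed walk is clean → deploy → notify → render → clean, length 4.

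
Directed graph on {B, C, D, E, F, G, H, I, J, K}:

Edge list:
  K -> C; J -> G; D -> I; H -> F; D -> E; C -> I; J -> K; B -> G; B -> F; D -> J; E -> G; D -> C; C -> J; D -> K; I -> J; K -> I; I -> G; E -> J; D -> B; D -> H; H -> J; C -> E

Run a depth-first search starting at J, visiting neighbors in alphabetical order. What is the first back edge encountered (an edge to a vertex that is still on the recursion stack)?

DFS from J (visiting neighbors in alphabetical order); mark gray on enter, black on exit:
J gray
  G gray
  G black
  K gray
    C gray
      E gray
        E→G: G black — skip
        E→J: J is gray → back edge
First back edge: E → J.

E→J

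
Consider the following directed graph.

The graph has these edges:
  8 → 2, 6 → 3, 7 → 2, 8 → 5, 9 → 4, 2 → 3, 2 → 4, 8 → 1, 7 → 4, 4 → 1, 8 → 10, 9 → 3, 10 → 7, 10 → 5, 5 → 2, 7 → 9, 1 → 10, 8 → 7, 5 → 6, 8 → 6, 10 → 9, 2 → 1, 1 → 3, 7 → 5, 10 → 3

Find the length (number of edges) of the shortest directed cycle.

For each vertex v, BFS finds the shortest path from v back to v.
The shortest such closed walk is 10 → 5 → 2 → 1 → 10, length 4.

4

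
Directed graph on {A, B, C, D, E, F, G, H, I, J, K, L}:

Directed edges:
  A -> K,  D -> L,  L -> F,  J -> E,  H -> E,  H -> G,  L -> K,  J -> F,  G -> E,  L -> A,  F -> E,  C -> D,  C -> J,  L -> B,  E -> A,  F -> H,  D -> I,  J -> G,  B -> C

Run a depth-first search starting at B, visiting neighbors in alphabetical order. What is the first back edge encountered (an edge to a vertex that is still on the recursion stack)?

L->B

DFS from B (visiting neighbors in alphabetical order); mark gray on enter, black on exit:
B gray
  C gray
    D gray
      I gray
      I black
      L gray
        A gray
          K gray
          K black
        A black
        L→B: B is gray → back edge
First back edge: L → B.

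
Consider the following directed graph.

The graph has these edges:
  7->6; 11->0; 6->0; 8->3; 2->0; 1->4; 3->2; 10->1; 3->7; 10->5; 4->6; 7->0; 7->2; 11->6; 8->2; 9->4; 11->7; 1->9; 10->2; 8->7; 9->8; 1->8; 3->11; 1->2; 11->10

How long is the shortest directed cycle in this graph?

For each vertex v, BFS finds the shortest path from v back to v.
The shortest such closed walk is 11 → 10 → 1 → 8 → 3 → 11, length 5.

5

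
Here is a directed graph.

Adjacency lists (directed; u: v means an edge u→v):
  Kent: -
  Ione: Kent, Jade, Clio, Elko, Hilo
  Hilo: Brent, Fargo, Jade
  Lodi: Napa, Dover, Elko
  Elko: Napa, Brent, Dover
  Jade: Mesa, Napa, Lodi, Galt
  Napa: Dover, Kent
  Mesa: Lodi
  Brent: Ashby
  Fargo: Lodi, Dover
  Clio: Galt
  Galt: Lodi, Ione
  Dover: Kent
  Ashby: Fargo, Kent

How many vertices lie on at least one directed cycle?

10

A vertex is on a directed cycle iff it belongs to a strongly connected component of size ≥ 2 (or has a self-loop).
The vertices on cycles are {Clio, Elko, Galt, Hilo, Ione, Jade, Lodi, Ashby, Brent, Fargo} — 10 in total.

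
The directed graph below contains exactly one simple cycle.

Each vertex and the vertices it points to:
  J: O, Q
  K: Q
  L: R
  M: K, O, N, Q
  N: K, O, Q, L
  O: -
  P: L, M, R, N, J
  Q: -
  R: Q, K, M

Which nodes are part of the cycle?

DFS with gray/black marking from L:
L gray
  R gray
    Q gray
    Q black
    K gray
      K→Q: Q black — skip
    K black
    M gray
      M→K: K black — skip
      O gray
      O black
      N gray
        N→K: K black — skip
        N→O: O black — skip
        N→Q: Q black — skip
        N→L: L is gray → back edge
Back edge closes the cycle L → R → M → N → L; its vertices are {L, M, N, R}.

L, M, N, R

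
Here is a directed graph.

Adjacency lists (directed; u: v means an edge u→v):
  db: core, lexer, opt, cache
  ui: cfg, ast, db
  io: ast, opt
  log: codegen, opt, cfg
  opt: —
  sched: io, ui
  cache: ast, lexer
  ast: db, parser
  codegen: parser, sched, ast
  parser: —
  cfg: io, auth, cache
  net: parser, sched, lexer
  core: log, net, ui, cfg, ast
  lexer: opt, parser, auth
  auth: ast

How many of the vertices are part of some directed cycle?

A vertex is on a directed cycle iff it belongs to a strongly connected component of size ≥ 2 (or has a self-loop).
The vertices on cycles are {db, io, ui, ast, cfg, log, net, auth, core, cache, lexer, sched, codegen} — 13 in total.

13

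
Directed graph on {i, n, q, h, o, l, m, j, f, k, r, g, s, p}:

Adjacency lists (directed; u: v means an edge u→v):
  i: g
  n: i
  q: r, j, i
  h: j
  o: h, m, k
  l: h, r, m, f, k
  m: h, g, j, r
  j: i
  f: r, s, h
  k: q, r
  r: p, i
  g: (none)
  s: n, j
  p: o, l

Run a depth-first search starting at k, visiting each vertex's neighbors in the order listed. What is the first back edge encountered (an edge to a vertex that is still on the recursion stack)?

m→r

DFS from k (visiting each vertex's neighbors in the order listed); mark gray on enter, black on exit:
k gray
  q gray
    r gray
      p gray
        o gray
          h gray
            j gray
              i gray
                g gray
                g black
              i black
            j black
          h black
          m gray
            m→h: h black — skip
            m→g: g black — skip
            m→j: j black — skip
            m→r: r is gray → back edge
First back edge: m → r.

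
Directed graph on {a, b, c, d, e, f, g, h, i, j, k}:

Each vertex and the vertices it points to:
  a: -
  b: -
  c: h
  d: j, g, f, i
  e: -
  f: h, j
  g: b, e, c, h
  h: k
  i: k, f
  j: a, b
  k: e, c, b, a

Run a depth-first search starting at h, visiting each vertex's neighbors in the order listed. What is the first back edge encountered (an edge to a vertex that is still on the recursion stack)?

c→h

DFS from h (visiting each vertex's neighbors in the order listed); mark gray on enter, black on exit:
h gray
  k gray
    e gray
    e black
    c gray
      c→h: h is gray → back edge
First back edge: c → h.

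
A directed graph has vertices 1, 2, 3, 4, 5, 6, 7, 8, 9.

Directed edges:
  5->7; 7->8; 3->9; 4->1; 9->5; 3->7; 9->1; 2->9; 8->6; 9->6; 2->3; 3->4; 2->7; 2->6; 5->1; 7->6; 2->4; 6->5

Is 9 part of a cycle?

No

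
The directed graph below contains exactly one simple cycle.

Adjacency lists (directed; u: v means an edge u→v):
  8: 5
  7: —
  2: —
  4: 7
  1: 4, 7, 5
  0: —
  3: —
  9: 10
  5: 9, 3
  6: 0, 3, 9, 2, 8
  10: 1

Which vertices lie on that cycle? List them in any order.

1, 5, 9, 10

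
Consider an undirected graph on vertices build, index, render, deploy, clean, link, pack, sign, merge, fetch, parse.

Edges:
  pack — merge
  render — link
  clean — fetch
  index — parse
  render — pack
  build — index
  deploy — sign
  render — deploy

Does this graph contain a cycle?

No

DFS, tracking each vertex's parent; an edge to a visited non-parent vertex closes a cycle.
Start from render:
visit render (parent –)
  visit pack (parent render)
    visit merge (parent pack)
      merge–pack: parent, skip
    pack–render: parent, skip
  visit link (parent render)
    link–render: parent, skip
  visit deploy (parent render)
    visit sign (parent deploy)
      sign–deploy: parent, skip
    deploy–render: parent, skip
visit build (parent –)
  visit index (parent build)
    visit parse (parent index)
      parse–index: parent, skip
    index–build: parent, skip
visit clean (parent –)
  visit fetch (parent clean)
    fetch–clean: parent, skip
No non-parent visited neighbor found — the graph is a forest.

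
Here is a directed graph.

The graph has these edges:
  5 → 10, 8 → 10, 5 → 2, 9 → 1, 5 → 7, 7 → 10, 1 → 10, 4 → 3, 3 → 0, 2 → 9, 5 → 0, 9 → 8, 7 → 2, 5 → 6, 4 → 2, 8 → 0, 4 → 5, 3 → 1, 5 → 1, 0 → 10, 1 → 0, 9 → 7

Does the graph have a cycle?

DFS with white/gray/black marking, starting from 0:
0 gray
  10 gray
  10 black
0 black
1 gray
  1→0: 0 black — skip
  1→10: 10 black — skip
1 black
2 gray
  9 gray
    7 gray
      7→2: 2 is gray → back edge
Back edge found, so a cycle exists: 2 → 9 → 7 → 2.

Yes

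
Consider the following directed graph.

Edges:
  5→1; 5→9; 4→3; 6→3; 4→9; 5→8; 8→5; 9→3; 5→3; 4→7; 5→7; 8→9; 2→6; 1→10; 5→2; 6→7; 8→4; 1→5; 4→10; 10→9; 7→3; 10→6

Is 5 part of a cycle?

5 is on a cycle iff 5 can reach itself via ≥1 edge.
5 → 8 → 5 — yes.

Yes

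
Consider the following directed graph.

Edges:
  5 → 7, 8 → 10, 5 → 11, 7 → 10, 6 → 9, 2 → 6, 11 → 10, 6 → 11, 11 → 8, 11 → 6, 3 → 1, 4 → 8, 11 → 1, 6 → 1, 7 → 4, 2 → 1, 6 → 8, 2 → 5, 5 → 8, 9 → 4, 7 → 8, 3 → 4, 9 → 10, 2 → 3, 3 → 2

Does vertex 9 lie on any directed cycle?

No

9 lies on a cycle iff there is a path from 9 back to itself.
Exploring from 9, it never reaches itself; equivalently, its strongly connected component is a singleton.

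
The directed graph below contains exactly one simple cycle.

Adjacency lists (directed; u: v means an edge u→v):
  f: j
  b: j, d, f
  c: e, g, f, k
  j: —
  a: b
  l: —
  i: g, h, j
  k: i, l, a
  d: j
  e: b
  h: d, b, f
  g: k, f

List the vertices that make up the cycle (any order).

DFS with gray/black marking from k:
k gray
  i gray
    g gray
      g→k: k is gray → back edge
Back edge closes the cycle k → i → g → k; its vertices are {g, i, k}.

g, i, k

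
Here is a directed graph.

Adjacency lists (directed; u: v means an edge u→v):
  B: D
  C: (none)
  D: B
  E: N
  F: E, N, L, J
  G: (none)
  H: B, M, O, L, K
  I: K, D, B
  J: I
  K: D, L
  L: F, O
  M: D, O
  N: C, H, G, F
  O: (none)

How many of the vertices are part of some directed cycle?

10

A vertex is on a directed cycle iff it belongs to a strongly connected component of size ≥ 2 (or has a self-loop).
The vertices on cycles are {B, D, E, F, H, I, J, K, L, N} — 10 in total.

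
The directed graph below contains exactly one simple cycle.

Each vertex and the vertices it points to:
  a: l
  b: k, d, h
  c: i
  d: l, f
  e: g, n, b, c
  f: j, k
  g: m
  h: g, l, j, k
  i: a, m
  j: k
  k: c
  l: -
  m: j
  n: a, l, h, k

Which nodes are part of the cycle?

DFS with gray/black marking from c:
c gray
  i gray
    a gray
      l gray
      l black
    a black
    m gray
      j gray
        k gray
          k→c: c is gray → back edge
Back edge closes the cycle c → i → m → j → k → c; its vertices are {c, i, j, k, m}.

c, i, j, k, m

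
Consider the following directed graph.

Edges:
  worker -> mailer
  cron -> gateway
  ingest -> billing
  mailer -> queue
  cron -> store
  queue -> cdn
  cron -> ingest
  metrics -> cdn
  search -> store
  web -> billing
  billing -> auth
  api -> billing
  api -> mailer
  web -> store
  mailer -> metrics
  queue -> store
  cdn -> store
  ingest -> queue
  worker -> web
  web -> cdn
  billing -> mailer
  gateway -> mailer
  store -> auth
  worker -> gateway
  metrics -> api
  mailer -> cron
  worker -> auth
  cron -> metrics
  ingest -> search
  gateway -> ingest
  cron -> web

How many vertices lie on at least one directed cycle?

8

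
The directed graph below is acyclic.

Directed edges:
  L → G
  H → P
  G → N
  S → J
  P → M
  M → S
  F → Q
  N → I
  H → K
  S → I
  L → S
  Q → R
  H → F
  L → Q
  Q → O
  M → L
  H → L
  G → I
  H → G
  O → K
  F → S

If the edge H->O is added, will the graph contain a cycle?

No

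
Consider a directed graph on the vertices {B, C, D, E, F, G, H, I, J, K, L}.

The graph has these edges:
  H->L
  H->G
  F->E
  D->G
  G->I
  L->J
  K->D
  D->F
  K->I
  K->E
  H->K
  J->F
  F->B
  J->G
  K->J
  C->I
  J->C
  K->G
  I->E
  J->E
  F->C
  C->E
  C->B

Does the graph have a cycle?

DFS with white/gray/black marking, starting from G:
G gray
  I gray
    E gray
    E black
  I black
G black
B gray
B black
C gray
  C→E: E black — skip
  C→B: B black — skip
  C→I: I black — skip
C black
D gray
  D→G: G black — skip
  F gray
    F→E: E black — skip
    F→C: C black — skip
    F→B: B black — skip
  F black
D black
H gray
  L gray
    J gray
      J→C: C black — skip
      J→E: E black — skip
      J→G: G black — skip
      J→F: F black — skip
    J black
  L black
  H→G: G black — skip
  K gray
    K→D: D black — skip
    K→G: G black — skip
    K→I: I black — skip
    K→E: E black — skip
    K→J: J black — skip
  K black
H black
Every edge goes to a white or black vertex — no back edge, so the graph is acyclic.

No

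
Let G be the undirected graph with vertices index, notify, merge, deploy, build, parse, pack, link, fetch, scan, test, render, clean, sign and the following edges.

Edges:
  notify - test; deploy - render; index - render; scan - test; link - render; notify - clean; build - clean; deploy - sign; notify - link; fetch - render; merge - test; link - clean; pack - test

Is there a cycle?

DFS, tracking each vertex's parent; an edge to a visited non-parent vertex closes a cycle.
Start from link:
visit link (parent –)
  visit notify (parent link)
    visit test (parent notify)
      visit pack (parent test)
        pack–test: parent, skip
      visit scan (parent test)
        scan–test: parent, skip
      test–notify: parent, skip
      visit merge (parent test)
        merge–test: parent, skip
    notify–link: parent, skip
    visit clean (parent notify)
      visit build (parent clean)
        build–clean: parent, skip
      clean–notify: parent, skip
      clean–link: link visited and ≠ parent → cycle
Cycle: link – notify – clean – link.

Yes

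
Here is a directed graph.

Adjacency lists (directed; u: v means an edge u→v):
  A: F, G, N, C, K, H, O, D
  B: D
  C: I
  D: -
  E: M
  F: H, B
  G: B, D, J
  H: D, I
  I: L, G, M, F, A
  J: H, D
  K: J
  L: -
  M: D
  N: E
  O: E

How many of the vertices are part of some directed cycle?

A vertex is on a directed cycle iff it belongs to a strongly connected component of size ≥ 2 (or has a self-loop).
The vertices on cycles are {A, C, F, G, H, I, J, K} — 8 in total.

8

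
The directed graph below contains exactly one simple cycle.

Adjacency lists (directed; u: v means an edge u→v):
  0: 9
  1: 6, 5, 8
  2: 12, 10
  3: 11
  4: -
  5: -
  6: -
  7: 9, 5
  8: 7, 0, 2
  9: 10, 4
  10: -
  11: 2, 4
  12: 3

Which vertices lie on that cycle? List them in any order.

DFS with gray/black marking from 2:
2 gray
  12 gray
    3 gray
      11 gray
        11→2: 2 is gray → back edge
Back edge closes the cycle 2 → 12 → 3 → 11 → 2; its vertices are {2, 3, 11, 12}.

2, 3, 11, 12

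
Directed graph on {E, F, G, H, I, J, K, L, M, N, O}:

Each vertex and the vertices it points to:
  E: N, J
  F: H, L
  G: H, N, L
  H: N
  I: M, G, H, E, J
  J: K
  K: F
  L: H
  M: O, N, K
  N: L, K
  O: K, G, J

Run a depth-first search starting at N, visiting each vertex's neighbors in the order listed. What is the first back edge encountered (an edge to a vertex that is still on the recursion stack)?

DFS from N (visiting each vertex's neighbors in the order listed); mark gray on enter, black on exit:
N gray
  L gray
    H gray
      H→N: N is gray → back edge
First back edge: H → N.

H->N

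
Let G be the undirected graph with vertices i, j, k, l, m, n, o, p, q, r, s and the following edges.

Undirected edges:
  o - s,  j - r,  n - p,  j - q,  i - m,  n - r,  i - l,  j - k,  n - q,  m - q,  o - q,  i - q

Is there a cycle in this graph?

Yes

DFS, tracking each vertex's parent; an edge to a visited non-parent vertex closes a cycle.
Start from q:
visit q (parent –)
  visit j (parent q)
    visit k (parent j)
      k–j: parent, skip
    j–q: parent, skip
    visit r (parent j)
      visit n (parent r)
        visit p (parent n)
          p–n: parent, skip
        n–r: parent, skip
        n–q: q visited and ≠ parent → cycle
Cycle: q – j – r – n – q.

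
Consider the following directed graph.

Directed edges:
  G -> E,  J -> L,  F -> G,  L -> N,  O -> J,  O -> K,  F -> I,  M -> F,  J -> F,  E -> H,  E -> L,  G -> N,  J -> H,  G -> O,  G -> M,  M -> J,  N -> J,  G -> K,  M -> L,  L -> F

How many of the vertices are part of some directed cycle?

8

A vertex is on a directed cycle iff it belongs to a strongly connected component of size ≥ 2 (or has a self-loop).
The vertices on cycles are {E, F, G, J, L, M, N, O} — 8 in total.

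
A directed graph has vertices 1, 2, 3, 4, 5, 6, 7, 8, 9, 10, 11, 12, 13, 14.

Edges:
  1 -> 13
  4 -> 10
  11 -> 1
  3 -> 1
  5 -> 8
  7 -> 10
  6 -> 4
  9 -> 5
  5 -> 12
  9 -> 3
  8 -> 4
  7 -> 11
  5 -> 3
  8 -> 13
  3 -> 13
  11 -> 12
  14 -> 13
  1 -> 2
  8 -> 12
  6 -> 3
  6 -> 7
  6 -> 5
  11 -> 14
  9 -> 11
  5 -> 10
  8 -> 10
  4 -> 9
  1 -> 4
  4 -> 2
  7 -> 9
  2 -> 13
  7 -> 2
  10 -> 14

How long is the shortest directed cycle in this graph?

4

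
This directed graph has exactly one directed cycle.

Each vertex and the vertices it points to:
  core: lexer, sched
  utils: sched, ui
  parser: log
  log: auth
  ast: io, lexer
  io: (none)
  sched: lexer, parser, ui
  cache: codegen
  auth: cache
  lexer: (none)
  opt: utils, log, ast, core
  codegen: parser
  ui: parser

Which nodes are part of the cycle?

log, auth, cache, parser, codegen

DFS with gray/black marking from log:
log gray
  auth gray
    cache gray
      codegen gray
        parser gray
          parser→log: log is gray → back edge
Back edge closes the cycle log → auth → cache → codegen → parser → log; its vertices are {log, auth, cache, parser, codegen}.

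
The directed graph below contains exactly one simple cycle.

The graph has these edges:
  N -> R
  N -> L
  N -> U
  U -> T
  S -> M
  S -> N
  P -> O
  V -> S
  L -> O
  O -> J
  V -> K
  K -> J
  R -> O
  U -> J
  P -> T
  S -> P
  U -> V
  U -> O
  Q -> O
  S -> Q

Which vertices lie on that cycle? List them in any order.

DFS with gray/black marking from S:
S gray
  N gray
    U gray
      O gray
        J gray
        J black
      O black
      V gray
        K gray
          K→J: J black — skip
        K black
        V→S: S is gray → back edge
Back edge closes the cycle S → N → U → V → S; its vertices are {N, S, U, V}.

N, S, U, V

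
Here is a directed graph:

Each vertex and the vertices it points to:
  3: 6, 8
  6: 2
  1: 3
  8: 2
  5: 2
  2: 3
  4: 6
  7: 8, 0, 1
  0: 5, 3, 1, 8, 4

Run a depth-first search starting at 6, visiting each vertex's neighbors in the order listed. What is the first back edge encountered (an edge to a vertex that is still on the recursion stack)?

DFS from 6 (visiting each vertex's neighbors in the order listed); mark gray on enter, black on exit:
6 gray
  2 gray
    3 gray
      3→6: 6 is gray → back edge
First back edge: 3 → 6.

3->6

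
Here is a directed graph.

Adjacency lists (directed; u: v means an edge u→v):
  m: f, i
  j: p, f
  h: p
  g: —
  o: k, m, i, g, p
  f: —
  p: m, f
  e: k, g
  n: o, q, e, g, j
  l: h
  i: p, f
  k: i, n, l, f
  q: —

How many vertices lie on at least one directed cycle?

A vertex is on a directed cycle iff it belongs to a strongly connected component of size ≥ 2 (or has a self-loop).
The vertices on cycles are {e, i, k, m, n, o, p} — 7 in total.

7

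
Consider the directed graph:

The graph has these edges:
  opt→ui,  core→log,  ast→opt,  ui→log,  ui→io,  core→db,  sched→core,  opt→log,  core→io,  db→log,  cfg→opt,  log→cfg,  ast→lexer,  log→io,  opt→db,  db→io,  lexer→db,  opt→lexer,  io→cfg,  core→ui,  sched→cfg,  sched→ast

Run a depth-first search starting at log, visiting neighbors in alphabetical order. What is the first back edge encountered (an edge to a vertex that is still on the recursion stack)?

DFS from log (visiting neighbors in alphabetical order); mark gray on enter, black on exit:
log gray
  cfg gray
    opt gray
      db gray
        io gray
          io→cfg: cfg is gray → back edge
First back edge: io → cfg.

io->cfg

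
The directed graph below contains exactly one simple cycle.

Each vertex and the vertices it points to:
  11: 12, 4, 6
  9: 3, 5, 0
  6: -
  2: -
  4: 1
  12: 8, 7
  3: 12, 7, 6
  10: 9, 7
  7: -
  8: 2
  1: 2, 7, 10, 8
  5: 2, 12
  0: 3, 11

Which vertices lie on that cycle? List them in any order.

DFS with gray/black marking from 9:
9 gray
  3 gray
    12 gray
      8 gray
        2 gray
        2 black
      8 black
      7 gray
      7 black
    12 black
    3→7: 7 black — skip
    6 gray
    6 black
  3 black
  5 gray
    5→2: 2 black — skip
    5→12: 12 black — skip
  5 black
  0 gray
    0→3: 3 black — skip
    11 gray
      11→12: 12 black — skip
      4 gray
        1 gray
          1→2: 2 black — skip
          1→7: 7 black — skip
          10 gray
            10→9: 9 is gray → back edge
Back edge closes the cycle 9 → 0 → 11 → 4 → 1 → 10 → 9; its vertices are {0, 1, 4, 9, 10, 11}.

0, 1, 4, 9, 10, 11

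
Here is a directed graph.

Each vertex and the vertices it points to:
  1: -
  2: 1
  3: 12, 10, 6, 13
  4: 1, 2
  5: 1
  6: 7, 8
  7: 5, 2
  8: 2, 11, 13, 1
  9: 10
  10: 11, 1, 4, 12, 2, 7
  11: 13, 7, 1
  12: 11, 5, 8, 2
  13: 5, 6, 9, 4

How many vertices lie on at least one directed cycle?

7

A vertex is on a directed cycle iff it belongs to a strongly connected component of size ≥ 2 (or has a self-loop).
The vertices on cycles are {6, 8, 9, 10, 11, 12, 13} — 7 in total.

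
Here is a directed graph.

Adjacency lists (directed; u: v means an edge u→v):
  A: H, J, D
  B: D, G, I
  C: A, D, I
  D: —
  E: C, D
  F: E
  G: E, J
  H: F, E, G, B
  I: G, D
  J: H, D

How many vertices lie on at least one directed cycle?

9

A vertex is on a directed cycle iff it belongs to a strongly connected component of size ≥ 2 (or has a self-loop).
The vertices on cycles are {A, B, C, E, F, G, H, I, J} — 9 in total.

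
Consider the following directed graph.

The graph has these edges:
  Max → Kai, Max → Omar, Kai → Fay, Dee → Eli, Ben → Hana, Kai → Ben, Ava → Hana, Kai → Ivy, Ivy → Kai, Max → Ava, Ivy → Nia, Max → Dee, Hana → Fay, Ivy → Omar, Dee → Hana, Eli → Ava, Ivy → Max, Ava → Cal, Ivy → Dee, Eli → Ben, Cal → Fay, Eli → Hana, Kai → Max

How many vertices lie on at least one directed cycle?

3

A vertex is on a directed cycle iff it belongs to a strongly connected component of size ≥ 2 (or has a self-loop).
The vertices on cycles are {Ivy, Kai, Max} — 3 in total.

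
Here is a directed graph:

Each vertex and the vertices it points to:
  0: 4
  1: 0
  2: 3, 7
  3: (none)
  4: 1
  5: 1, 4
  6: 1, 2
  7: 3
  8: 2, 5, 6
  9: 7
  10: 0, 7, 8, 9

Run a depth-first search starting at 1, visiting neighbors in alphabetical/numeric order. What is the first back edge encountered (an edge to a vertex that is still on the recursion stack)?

DFS from 1 (visiting neighbors in alphabetical/numeric order); mark gray on enter, black on exit:
1 gray
  0 gray
    4 gray
      4→1: 1 is gray → back edge
First back edge: 4 → 1.

4→1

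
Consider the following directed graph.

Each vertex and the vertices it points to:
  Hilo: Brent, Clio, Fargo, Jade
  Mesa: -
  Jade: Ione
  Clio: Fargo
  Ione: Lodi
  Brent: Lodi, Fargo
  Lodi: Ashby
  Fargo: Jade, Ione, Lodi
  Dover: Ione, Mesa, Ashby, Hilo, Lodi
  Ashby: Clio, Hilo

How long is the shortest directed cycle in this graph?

4

For each vertex v, BFS finds the shortest path from v back to v.
The shortest such closed walk is Ashby → Hilo → Fargo → Lodi → Ashby, length 4.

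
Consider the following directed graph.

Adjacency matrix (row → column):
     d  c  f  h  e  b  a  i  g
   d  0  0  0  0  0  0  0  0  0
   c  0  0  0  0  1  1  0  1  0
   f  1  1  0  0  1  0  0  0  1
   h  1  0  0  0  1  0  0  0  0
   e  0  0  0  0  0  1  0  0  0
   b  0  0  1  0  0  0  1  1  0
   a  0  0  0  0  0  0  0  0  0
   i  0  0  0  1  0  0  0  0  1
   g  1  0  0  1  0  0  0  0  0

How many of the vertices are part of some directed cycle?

7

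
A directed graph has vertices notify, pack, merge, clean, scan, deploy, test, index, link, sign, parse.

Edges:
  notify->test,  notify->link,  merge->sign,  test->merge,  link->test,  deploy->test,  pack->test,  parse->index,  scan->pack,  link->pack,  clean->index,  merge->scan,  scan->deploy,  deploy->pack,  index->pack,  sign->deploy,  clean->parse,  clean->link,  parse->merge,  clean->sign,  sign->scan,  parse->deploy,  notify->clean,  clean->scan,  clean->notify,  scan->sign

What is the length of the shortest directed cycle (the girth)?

2

For each vertex v, BFS finds the shortest path from v back to v.
The shortest such closed walk is clean → notify → clean, length 2.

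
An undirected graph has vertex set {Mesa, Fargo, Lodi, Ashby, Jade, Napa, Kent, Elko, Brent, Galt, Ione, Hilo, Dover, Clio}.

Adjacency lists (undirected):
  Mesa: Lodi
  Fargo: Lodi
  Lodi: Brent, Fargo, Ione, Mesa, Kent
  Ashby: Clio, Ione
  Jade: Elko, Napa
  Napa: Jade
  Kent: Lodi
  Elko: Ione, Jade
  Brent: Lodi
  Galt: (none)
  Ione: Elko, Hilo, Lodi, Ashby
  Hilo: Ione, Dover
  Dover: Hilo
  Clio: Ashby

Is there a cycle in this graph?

No

DFS, tracking each vertex's parent; an edge to a visited non-parent vertex closes a cycle.
Start from Jade:
visit Jade (parent –)
  visit Elko (parent Jade)
    visit Ione (parent Elko)
      Ione–Elko: parent, skip
      visit Hilo (parent Ione)
        Hilo–Ione: parent, skip
        visit Dover (parent Hilo)
          Dover–Hilo: parent, skip
      visit Lodi (parent Ione)
        visit Brent (parent Lodi)
          Brent–Lodi: parent, skip
        visit Fargo (parent Lodi)
          Fargo–Lodi: parent, skip
        Lodi–Ione: parent, skip
        visit Mesa (parent Lodi)
          Mesa–Lodi: parent, skip
        visit Kent (parent Lodi)
          Kent–Lodi: parent, skip
      visit Ashby (parent Ione)
        visit Clio (parent Ashby)
          Clio–Ashby: parent, skip
        Ashby–Ione: parent, skip
    Elko–Jade: parent, skip
  visit Napa (parent Jade)
    Napa–Jade: parent, skip
visit Galt (parent –)
No non-parent visited neighbor found — the graph is a forest.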